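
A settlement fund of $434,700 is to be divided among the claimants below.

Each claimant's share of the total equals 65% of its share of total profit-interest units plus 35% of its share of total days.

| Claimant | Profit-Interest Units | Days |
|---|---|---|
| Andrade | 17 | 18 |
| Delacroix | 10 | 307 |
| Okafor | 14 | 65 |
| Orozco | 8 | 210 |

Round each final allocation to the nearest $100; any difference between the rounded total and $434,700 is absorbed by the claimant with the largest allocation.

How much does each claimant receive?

Profit-interest units total 49; days total 600.
Blended shares (65% profit-interest units + 35% days): Andrade 0.2360; Delacroix 0.3117; Okafor 0.2236; Orozco 0.2286.
Pro-rata amounts: Andrade 102,593.64; Delacroix 135,511.81; Okafor 97,212.38; Orozco 99,382.18.
After rounding ($100): Andrade $102,600; Delacroix $135,500; Okafor $97,200; Orozco $99,400. Sum = $434,700.
No rounding difference to absorb.

Andrade: $102,600 | Delacroix: $135,500 | Okafor: $97,200 | Orozco: $99,400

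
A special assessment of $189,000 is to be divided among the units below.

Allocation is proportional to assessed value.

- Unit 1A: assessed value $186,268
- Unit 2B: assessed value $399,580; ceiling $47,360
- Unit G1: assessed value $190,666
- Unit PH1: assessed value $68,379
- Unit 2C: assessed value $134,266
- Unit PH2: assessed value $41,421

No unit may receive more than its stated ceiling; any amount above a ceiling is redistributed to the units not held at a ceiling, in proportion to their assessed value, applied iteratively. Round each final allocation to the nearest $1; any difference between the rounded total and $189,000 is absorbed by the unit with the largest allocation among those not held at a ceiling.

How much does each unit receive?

Unit 1A: $42,485 · Unit 2B: $47,360 · Unit G1: $43,488 · Unit PH1: $15,596 · Unit 2C: $30,624 · Unit PH2: $9,447

Sum of assessed value: 1,020,580.
Pro-rata shares before constraints: Unit 1A 34,494.75; Unit 2B 73,997.75; Unit G1 35,309.21; Unit PH1 12,663.03; Unit 2C 24,864.56; Unit PH2 7,670.71.
Capped: Unit 2B ($47,360); residual $141,640 reallocated over remaining assessed value 621,000.
Shares after redistribution: Unit 1A 42,484.70 → $42,485; Unit G1 43,487.81 → $43,488; Unit PH1 15,596.14 → $15,596; Unit 2C 30,623.89 → $30,624; Unit PH2 9,447.46 → $9,447.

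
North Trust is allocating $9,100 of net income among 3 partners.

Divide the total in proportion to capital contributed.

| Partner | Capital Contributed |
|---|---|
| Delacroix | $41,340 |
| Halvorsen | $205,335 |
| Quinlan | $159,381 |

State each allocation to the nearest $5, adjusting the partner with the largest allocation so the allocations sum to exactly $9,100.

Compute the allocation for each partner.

Delacroix: $925 | Halvorsen: $4,605 | Quinlan: $3,570

Sum of capital contributed: 406,056.
Raw shares: Delacroix 41,340/406,056 × $9,100 = 926.46; Halvorsen 205,335/406,056 × $9,100 = 4,601.70; Quinlan 159,381/406,056 × $9,100 = 3,571.84.
Rounded to nearest $5: Delacroix $925; Halvorsen $4,600; Quinlan $3,570. Sum = $9,095.
Difference $9,100 − $9,095 = +$5 applied to largest allocation (Halvorsen): Halvorsen becomes $4,605.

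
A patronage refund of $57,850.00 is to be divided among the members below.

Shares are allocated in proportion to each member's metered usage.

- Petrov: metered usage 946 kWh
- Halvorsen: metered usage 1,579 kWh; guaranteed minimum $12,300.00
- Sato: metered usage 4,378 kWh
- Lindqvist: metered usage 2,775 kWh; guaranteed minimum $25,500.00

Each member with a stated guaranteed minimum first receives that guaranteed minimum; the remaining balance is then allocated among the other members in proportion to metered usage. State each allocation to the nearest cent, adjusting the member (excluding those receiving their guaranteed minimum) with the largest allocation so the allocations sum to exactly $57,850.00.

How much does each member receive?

Guaranteed amounts: Halvorsen $12,300.00; Lindqvist $25,500.00. Remaining pool $20,050.00.
Remaining pool split over remaining metered usage 5,324: Petrov 3,562.6033 → $3,562.60; Sato 16,487.3967 → $16,487.40.

Petrov: $3,562.60 · Halvorsen: $12,300.00 · Sato: $16,487.40 · Lindqvist: $25,500.00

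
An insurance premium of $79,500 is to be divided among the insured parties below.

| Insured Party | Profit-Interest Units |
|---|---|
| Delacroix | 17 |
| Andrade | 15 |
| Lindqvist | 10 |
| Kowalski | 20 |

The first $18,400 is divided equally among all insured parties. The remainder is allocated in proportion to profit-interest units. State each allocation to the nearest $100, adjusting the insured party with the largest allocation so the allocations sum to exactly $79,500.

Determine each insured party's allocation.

$18,400 shared equally gives $4,600 per insured party.
Remainder $61,100 by profit-interest units (total 62): Delacroix 16,753.23 → $16,800; Andrade 14,782.26 → $14,800; Lindqvist 9,854.84 → $9,900; Kowalski 19,709.68 → $19,700.
Rounding difference −$100 on remainder applied to Kowalski.
Totals: Delacroix $4,600 + $16,800 = $21,400; Andrade $4,600 + $14,800 = $19,400; Lindqvist $4,600 + $9,900 = $14,500; Kowalski $4,600 + $19,600 = $24,200.

Delacroix: $21,400 | Andrade: $19,400 | Lindqvist: $14,500 | Kowalski: $24,200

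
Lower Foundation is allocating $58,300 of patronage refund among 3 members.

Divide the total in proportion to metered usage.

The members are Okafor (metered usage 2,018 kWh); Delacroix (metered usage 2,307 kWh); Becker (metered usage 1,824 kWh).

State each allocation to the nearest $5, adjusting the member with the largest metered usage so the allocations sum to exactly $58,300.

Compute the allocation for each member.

Combined metered usage = 6,149.
Proportional shares: Okafor 2,018/6,149 × $58,300 = 19,133.09; Delacroix 2,307/6,149 × $58,300 = 21,873.17; Becker 1,824/6,149 × $58,300 = 17,293.74.
Rounded to nearest $5: Okafor $19,135; Delacroix $21,875; Becker $17,295. Sum = $58,305.
Difference $58,300 − $58,305 = −$5 applied to largest metered usage (Delacroix): Delacroix becomes $21,870.

Okafor: $19,135; Delacroix: $21,870; Becker: $17,295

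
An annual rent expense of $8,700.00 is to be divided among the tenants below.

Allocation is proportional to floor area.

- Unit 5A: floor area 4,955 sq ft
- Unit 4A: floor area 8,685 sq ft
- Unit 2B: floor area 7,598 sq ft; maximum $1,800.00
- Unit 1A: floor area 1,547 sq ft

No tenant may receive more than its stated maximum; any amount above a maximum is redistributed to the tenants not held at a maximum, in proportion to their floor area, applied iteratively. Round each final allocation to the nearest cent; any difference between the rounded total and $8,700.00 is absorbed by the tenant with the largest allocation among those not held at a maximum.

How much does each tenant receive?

Unit 5A: $2,251.23; Unit 4A: $3,945.91; Unit 2B: $1,800.00; Unit 1A: $702.86

Combined floor area = 22,785.
Proportional shares (ignoring caps): Unit 5A 1,891.9684; Unit 4A 3,316.1949; Unit 2B 2,901.1455; Unit 1A 590.6912.
Capped: Unit 2B ($1,800.00); remaining pool $6,900.00 reallocated over remaining floor area 15,187.
Shares after redistribution: Unit 5A 2,251.2346 → $2,251.23; Unit 4A 3,945.9077 → $3,945.91; Unit 1A 702.8577 → $702.86.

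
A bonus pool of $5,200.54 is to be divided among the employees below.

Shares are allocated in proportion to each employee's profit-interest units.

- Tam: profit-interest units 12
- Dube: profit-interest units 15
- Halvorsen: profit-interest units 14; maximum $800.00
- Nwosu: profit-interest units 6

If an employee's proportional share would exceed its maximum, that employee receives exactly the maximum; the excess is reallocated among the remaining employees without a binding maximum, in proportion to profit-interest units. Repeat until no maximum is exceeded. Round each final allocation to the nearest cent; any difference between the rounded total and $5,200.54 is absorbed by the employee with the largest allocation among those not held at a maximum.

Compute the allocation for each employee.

Profit-interest units total: 47.
Unconstrained shares: Tam 1,327.7974; Dube 1,659.7468; Halvorsen 1,549.0970; Nwosu 663.8987.
Held at cap: Halvorsen ($800.00); remaining pool $4,400.54 reallocated over remaining profit-interest units 33.
Remaining shares: Tam 1,600.1964 → $1,600.20; Dube 2,000.2455 → $2,000.25; Nwosu 800.0982 → $800.10.
Rounding difference −$0.01 applied to Dube → $2,000.24.

Tam: $1,600.20 · Dube: $2,000.24 · Halvorsen: $800.00 · Nwosu: $800.10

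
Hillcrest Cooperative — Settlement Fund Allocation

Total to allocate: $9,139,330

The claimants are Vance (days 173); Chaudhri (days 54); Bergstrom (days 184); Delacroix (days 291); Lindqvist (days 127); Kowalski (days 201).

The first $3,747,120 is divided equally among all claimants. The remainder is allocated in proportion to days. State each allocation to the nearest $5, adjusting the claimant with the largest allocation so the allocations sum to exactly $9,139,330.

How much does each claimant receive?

Vance: $1,530,200; Chaudhri: $907,220; Bergstrom: $1,587,790; Delacroix: $2,147,950; Lindqvist: $1,289,385; Kowalski: $1,676,785

First tranche $3,747,120 split equally: $624,520 each.
Remainder $5,392,210 by days (total 1,030): Vance 905,681.87 → $905,680; Chaudhri 282,698.39 → $282,700; Bergstrom 963,268.58 → $963,270; Delacroix 1,523,430.20 → $1,523,430; Lindqvist 664,864.73 → $664,865; Kowalski 1,052,266.22 → $1,052,265.
Totals: Vance $624,520 + $905,680 = $1,530,200; Chaudhri $624,520 + $282,700 = $907,220; Bergstrom $624,520 + $963,270 = $1,587,790; Delacroix $624,520 + $1,523,430 = $2,147,950; Lindqvist $624,520 + $664,865 = $1,289,385; Kowalski $624,520 + $1,052,265 = $1,676,785.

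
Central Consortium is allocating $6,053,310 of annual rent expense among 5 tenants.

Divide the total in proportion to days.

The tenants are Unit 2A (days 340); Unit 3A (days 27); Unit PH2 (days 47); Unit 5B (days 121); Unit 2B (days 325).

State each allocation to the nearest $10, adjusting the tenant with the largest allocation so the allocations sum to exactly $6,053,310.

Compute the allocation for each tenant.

Sum of days: 860.
Unrounded shares: Unit 2A 340/860 × $6,053,310 = 2,393,169.07; Unit 3A 27/860 × $6,053,310 = 190,045.78; Unit PH2 47/860 × $6,053,310 = 330,820.43; Unit 5B 121/860 × $6,053,310 = 851,686.64; Unit 2B 325/860 × $6,053,310 = 2,287,588.08.
At nearest $10: Unit 2A $2,393,170; Unit 3A $190,050; Unit PH2 $330,820; Unit 5B $851,690; Unit 2B $2,287,590. Sum = $6,053,320.
Difference $6,053,310 − $6,053,320 = −$10 applied to largest allocation (Unit 2A): Unit 2A becomes $2,393,160.

Unit 2A: $2,393,160; Unit 3A: $190,050; Unit PH2: $330,820; Unit 5B: $851,690; Unit 2B: $2,287,590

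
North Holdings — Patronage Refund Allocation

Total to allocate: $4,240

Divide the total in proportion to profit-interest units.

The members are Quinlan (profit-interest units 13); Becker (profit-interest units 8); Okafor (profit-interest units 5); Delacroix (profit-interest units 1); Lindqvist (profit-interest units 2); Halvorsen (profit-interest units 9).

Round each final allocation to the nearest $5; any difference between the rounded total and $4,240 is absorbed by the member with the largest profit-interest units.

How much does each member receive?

Sum of profit-interest units: 38.
Proportional shares: Quinlan 13/38 × $4,240 = 1,450.53; Becker 8/38 × $4,240 = 892.63; Okafor 5/38 × $4,240 = 557.89; Delacroix 1/38 × $4,240 = 111.58; Lindqvist 2/38 × $4,240 = 223.16; Halvorsen 9/38 × $4,240 = 1,004.21.
At nearest $5: Quinlan $1,450; Becker $895; Okafor $560; Delacroix $110; Lindqvist $225; Halvorsen $1,005. Sum = $4,245.
Difference $4,240 − $4,245 = −$5 applied to largest profit-interest units (Quinlan): Quinlan becomes $1,445.

Quinlan: $1,445 | Becker: $895 | Okafor: $560 | Delacroix: $110 | Lindqvist: $225 | Halvorsen: $1,005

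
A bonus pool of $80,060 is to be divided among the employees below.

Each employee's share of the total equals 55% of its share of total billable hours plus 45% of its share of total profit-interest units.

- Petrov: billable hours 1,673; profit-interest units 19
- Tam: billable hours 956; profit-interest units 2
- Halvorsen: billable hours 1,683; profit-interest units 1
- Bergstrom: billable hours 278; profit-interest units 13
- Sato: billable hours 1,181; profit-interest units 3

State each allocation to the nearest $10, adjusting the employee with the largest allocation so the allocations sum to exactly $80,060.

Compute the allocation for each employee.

Totals — billable hours 5,771, profit-interest units 38.
Blended shares (55% billable hours + 45% profit-interest units): Petrov 0.3844; Tam 0.1148; Halvorsen 0.1722; Bergstrom 0.1804; Sato 0.1481.
Unrounded shares: Petrov 30,778.57; Tam 9,190.48; Halvorsen 13,789.45; Bergstrom 14,446.18; Sato 11,855.32.
After rounding ($10): Petrov $30,780; Tam $9,190; Halvorsen $13,790; Bergstrom $14,450; Sato $11,860. Sum = $80,070.
Difference $80,060 − $80,070 = −$10 applied to largest allocation (Petrov): Petrov becomes $30,770.

Petrov: $30,770 | Tam: $9,190 | Halvorsen: $13,790 | Bergstrom: $14,450 | Sato: $11,860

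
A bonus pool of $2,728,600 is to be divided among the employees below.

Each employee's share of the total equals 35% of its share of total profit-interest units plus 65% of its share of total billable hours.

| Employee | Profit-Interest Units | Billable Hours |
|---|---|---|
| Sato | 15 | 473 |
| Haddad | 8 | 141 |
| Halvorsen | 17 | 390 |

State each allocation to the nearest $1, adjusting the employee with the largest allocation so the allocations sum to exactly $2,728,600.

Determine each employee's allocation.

Totals — profit-interest units 40, billable hours 1,004.
Blended shares (35% profit-interest units + 65% billable hours): Sato 0.4375; Haddad 0.1613; Halvorsen 0.4012.
Pro-rata amounts: Sato 1,193,694.56; Haddad 440,081.87; Halvorsen 1,094,823.57.
Rounded to nearest $1: Sato $1,193,695; Haddad $440,082; Halvorsen $1,094,824. Sum = $2,728,601.
Difference $2,728,600 − $2,728,601 = −$1 applied to largest allocation (Sato): Sato becomes $1,193,694.

Sato: $1,193,694 | Haddad: $440,082 | Halvorsen: $1,094,824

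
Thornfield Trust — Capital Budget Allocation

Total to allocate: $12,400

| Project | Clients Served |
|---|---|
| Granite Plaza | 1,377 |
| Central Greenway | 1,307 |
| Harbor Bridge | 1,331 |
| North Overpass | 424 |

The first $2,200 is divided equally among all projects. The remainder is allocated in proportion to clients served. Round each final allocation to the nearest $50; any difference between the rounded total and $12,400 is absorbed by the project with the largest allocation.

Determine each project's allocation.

Granite Plaza: $3,750 · Central Greenway: $3,550 · Harbor Bridge: $3,600 · North Overpass: $1,500

Equal tier: $2,200 ÷ 4 = $550 apiece.
Remainder $10,200 by clients served (total 4,439): Granite Plaza 3,164.09 → $3,150; Central Greenway 3,003.24 → $3,000; Harbor Bridge 3,058.39 → $3,050; North Overpass 974.27 → $950.
Rounding difference +$50 on remainder applied to Granite Plaza.
Totals: Granite Plaza $550 + $3,200 = $3,750; Central Greenway $550 + $3,000 = $3,550; Harbor Bridge $550 + $3,050 = $3,600; North Overpass $550 + $950 = $1,500.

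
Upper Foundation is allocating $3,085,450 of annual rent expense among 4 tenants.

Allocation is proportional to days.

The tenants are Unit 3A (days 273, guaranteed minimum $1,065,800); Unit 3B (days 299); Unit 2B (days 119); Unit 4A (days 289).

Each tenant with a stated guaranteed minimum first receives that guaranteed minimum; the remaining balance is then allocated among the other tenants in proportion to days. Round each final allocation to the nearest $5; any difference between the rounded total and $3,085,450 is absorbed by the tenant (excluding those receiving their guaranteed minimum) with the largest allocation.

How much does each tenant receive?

Unit 3A: $1,065,800 · Unit 3B: $854,140 · Unit 2B: $339,940 · Unit 4A: $825,570

Minimums first: Unit 3A $1,065,800. Remaining pool $2,019,650.
Remaining pool split over remaining days 707: Unit 3B 854,137.69 → $854,140; Unit 2B 339,941.09 → $339,940; Unit 4A 825,571.22 → $825,570.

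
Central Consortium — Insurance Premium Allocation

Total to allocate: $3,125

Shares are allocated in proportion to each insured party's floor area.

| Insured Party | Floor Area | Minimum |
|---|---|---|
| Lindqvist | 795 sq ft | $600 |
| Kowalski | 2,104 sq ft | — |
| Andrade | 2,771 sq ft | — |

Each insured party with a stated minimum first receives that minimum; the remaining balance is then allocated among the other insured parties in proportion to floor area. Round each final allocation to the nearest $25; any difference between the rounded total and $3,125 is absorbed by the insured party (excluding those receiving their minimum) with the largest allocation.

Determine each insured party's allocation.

Lindqvist: $600 | Kowalski: $1,100 | Andrade: $1,425

Fund the minimums — Lindqvist $600. Residual $2,525.
Residual split over remaining floor area 4,875: Kowalski 1,089.76 → $1,100; Andrade 1,435.24 → $1,425.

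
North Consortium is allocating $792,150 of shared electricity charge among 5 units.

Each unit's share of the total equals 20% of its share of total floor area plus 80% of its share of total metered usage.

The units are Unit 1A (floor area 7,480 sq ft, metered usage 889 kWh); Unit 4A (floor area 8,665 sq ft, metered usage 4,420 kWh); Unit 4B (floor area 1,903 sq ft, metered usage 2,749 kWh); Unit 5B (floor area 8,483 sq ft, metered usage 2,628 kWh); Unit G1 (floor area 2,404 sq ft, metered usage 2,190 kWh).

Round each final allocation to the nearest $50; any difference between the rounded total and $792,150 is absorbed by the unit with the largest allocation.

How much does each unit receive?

Unit 1A: $84,700 · Unit 4A: $265,000 · Unit 4B: $145,700 · Unit 5B: $175,800 · Unit G1: $120,950

Totals — floor area 28,935, metered usage 12,876.
Combined weights (20% floor area + 80% metered usage): Unit 1A 0.1069; Unit 4A 0.3345; Unit 4B 0.1840; Unit 5B 0.2219; Unit G1 0.1527.
Pro-rata amounts: Unit 1A 84,709.86; Unit 4A 264,983.93; Unit 4B 145,717.58; Unit 5B 175,790.28; Unit G1 120,948.36.
After rounding ($50): Unit 1A $84,700; Unit 4A $265,000; Unit 4B $145,700; Unit 5B $175,800; Unit G1 $120,950. Sum = $792,150.
No rounding difference to absorb.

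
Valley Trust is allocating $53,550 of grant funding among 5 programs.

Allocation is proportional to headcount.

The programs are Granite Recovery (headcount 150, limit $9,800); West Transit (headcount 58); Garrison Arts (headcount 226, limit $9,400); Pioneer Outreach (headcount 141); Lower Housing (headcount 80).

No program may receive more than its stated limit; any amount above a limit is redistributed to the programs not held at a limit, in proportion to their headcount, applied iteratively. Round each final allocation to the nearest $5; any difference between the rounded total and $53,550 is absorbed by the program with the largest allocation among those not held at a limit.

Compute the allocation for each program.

Sum of headcount: 655.
Pro-rata shares before constraints: Granite Recovery 12,263.36; West Transit 4,741.83; Garrison Arts 18,476.79; Pioneer Outreach 11,527.56; Lower Housing 6,540.46.
Capped: Granite Recovery ($9,800), Garrison Arts ($9,400); balance $34,350 reallocated over remaining headcount 279.
Shares after redistribution: West Transit 7,140.86 → $7,140; Pioneer Outreach 17,359.68 → $17,360; Lower Housing 9,849.46 → $9,850.

Granite Recovery: $9,800 | West Transit: $7,140 | Garrison Arts: $9,400 | Pioneer Outreach: $17,360 | Lower Housing: $9,850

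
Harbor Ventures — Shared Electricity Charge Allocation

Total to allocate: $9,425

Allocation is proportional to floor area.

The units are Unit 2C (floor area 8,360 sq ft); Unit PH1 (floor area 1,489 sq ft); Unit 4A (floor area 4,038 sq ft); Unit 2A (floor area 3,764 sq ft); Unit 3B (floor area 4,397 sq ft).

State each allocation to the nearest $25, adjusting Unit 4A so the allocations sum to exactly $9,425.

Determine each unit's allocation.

Unit 2C: $3,575; Unit PH1: $625; Unit 4A: $1,750; Unit 2A: $1,600; Unit 3B: $1,875

Combined floor area = 22,048.
Unrounded shares: Unit 2C 8,360/22,048 × $9,425 = 3,573.70; Unit PH1 1,489/22,048 × $9,425 = 636.51; Unit 4A 4,038/22,048 × $9,425 = 1,726.15; Unit 2A 3,764/22,048 × $9,425 = 1,609.02; Unit 3B 4,397/22,048 × $9,425 = 1,879.61.
Rounded to nearest $25: Unit 2C $3,575; Unit PH1 $625; Unit 4A $1,725; Unit 2A $1,600; Unit 3B $1,875. Sum = $9,400.
Difference $9,425 − $9,400 = +$25 applied to Unit 4A: Unit 4A becomes $1,750.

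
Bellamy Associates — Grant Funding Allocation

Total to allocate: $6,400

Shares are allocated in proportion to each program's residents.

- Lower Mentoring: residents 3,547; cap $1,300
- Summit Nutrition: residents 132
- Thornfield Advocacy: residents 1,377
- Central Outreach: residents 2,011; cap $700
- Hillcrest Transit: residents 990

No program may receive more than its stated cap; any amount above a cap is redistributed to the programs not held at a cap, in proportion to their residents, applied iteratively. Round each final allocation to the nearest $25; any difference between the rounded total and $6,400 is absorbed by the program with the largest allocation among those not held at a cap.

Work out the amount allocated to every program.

Combined residents = 8,057.
Pro-rata shares before constraints: Lower Mentoring 2,817.53; Summit Nutrition 104.85; Thornfield Advocacy 1,093.81; Central Outreach 1,597.42; Hillcrest Transit 786.40.
Cap binds for Lower Mentoring ($1,300), Central Outreach ($700); remaining pool $4,400 reallocated over remaining residents 2,499.
Shares after redistribution: Summit Nutrition 232.41 → $225; Thornfield Advocacy 2,424.49 → $2,425; Hillcrest Transit 1,743.10 → $1,750.

Lower Mentoring: $1,300 | Summit Nutrition: $225 | Thornfield Advocacy: $2,425 | Central Outreach: $700 | Hillcrest Transit: $1,750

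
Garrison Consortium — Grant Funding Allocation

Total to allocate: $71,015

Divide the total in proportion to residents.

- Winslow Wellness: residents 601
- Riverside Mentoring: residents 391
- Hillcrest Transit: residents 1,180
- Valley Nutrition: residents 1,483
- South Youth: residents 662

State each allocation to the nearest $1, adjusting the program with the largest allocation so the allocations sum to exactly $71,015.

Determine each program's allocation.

Total residents = 4,317.
Unrounded shares: Winslow Wellness 601/4,317 × $71,015 = 9,886.499; Riverside Mentoring 391/4,317 × $71,015 = 6,431.98; Hillcrest Transit 1,180/4,317 × $71,015 = 19,411.10; Valley Nutrition 1,483/4,317 × $71,015 = 24,395.47; South Youth 662/4,317 × $71,015 = 10,889.95.
After rounding ($1): Winslow Wellness $9,886; Riverside Mentoring $6,432; Hillcrest Transit $19,411; Valley Nutrition $24,395; South Youth $10,890. Sum = $71,014.
Difference $71,015 − $71,014 = +$1 applied to largest allocation (Valley Nutrition): Valley Nutrition becomes $24,396.

Winslow Wellness: $9,886 · Riverside Mentoring: $6,432 · Hillcrest Transit: $19,411 · Valley Nutrition: $24,396 · South Youth: $10,890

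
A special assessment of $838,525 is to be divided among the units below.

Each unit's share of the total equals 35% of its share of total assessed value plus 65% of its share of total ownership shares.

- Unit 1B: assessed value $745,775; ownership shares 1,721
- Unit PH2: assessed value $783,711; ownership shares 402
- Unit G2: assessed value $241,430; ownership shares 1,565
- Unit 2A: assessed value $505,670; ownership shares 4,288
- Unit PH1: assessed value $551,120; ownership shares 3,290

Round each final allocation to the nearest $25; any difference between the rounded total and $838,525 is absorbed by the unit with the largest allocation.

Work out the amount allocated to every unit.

Unit 1B: $160,675 · Unit PH2: $100,800 · Unit G2: $100,775 · Unit 2A: $259,900 · Unit PH1: $216,375

Assessed value total 2,827,706; ownership shares total 11,266.
Blended shares (35% assessed value + 65% ownership shares): Unit 1B 0.1916; Unit PH2 0.1202; Unit G2 0.1202; Unit 2A 0.3100; Unit PH1 0.2580.
Proportional shares: Unit 1B 160,663.75; Unit PH2 100,788.78; Unit G2 100,771.30; Unit 2A 259,933.26; Unit PH1 216,367.91.
Rounded to nearest $25: Unit 1B $160,675; Unit PH2 $100,800; Unit G2 $100,775; Unit 2A $259,925; Unit PH1 $216,375. Sum = $838,550.
Difference $838,525 − $838,550 = −$25 applied to largest allocation (Unit 2A): Unit 2A becomes $259,900.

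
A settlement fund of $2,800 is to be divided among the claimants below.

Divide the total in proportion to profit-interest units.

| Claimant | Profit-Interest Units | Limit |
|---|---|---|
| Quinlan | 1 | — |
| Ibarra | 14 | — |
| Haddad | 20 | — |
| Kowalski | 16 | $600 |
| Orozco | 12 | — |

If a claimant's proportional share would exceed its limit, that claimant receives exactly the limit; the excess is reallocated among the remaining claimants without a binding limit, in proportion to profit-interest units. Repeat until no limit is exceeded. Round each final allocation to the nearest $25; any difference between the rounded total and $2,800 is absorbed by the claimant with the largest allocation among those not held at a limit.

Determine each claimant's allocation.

Quinlan: $50; Ibarra: $650; Haddad: $950; Kowalski: $600; Orozco: $550

Sum of profit-interest units: 63.
Unconstrained shares: Quinlan 44.44; Ibarra 622.22; Haddad 888.89; Kowalski 711.11; Orozco 533.33.
Held at cap: Kowalski ($600); remaining pool $2,200 reallocated over remaining profit-interest units 47.
Shares after redistribution: Quinlan 46.81 → $50; Ibarra 655.32 → $650; Haddad 936.17 → $925; Orozco 561.70 → $550.
Rounding difference +$25 applied to Haddad → $950.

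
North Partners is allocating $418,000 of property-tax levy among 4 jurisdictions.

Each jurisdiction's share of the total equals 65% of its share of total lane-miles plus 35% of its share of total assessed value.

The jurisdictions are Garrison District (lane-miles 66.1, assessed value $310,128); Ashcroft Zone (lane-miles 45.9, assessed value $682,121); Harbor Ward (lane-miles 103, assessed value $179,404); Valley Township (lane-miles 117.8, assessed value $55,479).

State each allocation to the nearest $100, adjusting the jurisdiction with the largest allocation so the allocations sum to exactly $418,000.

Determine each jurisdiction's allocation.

Garrison District: $90,900 | Ashcroft Zone: $118,800 | Harbor Ward: $105,500 | Valley Township: $102,800

Lane-miles total 332.8; assessed value total 1,227,132.
Combined weights (65% lane-miles + 35% assessed value): Garrison District 0.2176; Ashcroft Zone 0.2842; Harbor Ward 0.2523; Valley Township 0.2459.
Unrounded shares: Garrison District 90,938.25; Ashcroft Zone 118,796.25; Harbor Ward 105,478.58; Valley Township 102,786.92.
After rounding ($100): Garrison District $90,900; Ashcroft Zone $118,800; Harbor Ward $105,500; Valley Township $102,800. Sum = $418,000.
Sum already equals the total — no adjustment.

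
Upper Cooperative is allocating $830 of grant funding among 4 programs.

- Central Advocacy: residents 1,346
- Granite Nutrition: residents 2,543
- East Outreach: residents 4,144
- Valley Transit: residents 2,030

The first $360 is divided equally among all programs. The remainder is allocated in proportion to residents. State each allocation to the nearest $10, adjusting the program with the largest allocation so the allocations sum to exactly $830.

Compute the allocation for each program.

$360 shared equally gives $90 per program.
Remainder $470 by residents (total 10,063): Central Advocacy 62.87 → $60; Granite Nutrition 118.77 → $120; East Outreach 193.55 → $190; Valley Transit 94.81 → $90.
Rounding difference +$10 on remainder applied to East Outreach.
Totals: Central Advocacy $90 + $60 = $150; Granite Nutrition $90 + $120 = $210; East Outreach $90 + $200 = $290; Valley Transit $90 + $90 = $180.

Central Advocacy: $150 | Granite Nutrition: $210 | East Outreach: $290 | Valley Transit: $180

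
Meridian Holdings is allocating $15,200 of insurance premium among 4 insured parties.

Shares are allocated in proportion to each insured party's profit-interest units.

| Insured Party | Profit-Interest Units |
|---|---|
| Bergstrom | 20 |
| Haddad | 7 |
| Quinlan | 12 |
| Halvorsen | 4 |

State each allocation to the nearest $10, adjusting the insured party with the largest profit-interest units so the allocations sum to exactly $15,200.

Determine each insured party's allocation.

Bergstrom: $7,080 | Haddad: $2,470 | Quinlan: $4,240 | Halvorsen: $1,410

Sum of profit-interest units: 43.
Unrounded shares: Bergstrom 20/43 × $15,200 = 7,069.77; Haddad 7/43 × $15,200 = 2,474.42; Quinlan 12/43 × $15,200 = 4,241.86; Halvorsen 4/43 × $15,200 = 1,413.95.
After rounding ($10): Bergstrom $7,070; Haddad $2,470; Quinlan $4,240; Halvorsen $1,410. Sum = $15,190.
Difference $15,200 − $15,190 = +$10 applied to largest profit-interest units (Bergstrom): Bergstrom becomes $7,080.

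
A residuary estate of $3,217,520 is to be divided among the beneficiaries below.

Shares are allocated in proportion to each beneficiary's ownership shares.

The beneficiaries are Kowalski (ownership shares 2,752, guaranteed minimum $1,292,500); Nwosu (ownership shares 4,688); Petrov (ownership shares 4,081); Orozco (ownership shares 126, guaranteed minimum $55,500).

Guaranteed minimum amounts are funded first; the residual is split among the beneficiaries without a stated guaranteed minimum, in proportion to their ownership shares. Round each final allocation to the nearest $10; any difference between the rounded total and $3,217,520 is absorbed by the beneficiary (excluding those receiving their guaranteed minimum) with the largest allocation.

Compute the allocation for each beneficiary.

Guaranteed amounts: Kowalski $1,292,500; Orozco $55,500. Remaining pool $1,869,520.
Remaining pool split over remaining ownership shares 8,769: Nwosu 999,465.13 → $999,470; Petrov 870,054.87 → $870,050.

Kowalski: $1,292,500; Nwosu: $999,470; Petrov: $870,050; Orozco: $55,500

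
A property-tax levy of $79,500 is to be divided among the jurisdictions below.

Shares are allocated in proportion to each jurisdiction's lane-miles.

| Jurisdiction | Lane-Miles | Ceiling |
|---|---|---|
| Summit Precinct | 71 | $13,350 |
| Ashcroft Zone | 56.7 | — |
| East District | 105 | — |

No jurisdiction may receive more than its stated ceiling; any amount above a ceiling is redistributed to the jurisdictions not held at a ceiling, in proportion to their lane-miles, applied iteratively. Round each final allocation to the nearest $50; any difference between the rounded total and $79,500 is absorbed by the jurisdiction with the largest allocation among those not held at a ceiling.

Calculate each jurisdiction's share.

Combined lane-miles = 232.7.
Pro-rata shares before constraints: Summit Precinct 24,256.55; Ashcroft Zone 19,371.08; East District 35,872.37.
Held at cap: Summit Precinct ($13,350); residual $66,150 reallocated over remaining lane-miles 161.7.
Remaining shares: Ashcroft Zone 23,195.45 → $23,200; East District 42,954.55 → $42,950.

Summit Precinct: $13,350 | Ashcroft Zone: $23,200 | East District: $42,950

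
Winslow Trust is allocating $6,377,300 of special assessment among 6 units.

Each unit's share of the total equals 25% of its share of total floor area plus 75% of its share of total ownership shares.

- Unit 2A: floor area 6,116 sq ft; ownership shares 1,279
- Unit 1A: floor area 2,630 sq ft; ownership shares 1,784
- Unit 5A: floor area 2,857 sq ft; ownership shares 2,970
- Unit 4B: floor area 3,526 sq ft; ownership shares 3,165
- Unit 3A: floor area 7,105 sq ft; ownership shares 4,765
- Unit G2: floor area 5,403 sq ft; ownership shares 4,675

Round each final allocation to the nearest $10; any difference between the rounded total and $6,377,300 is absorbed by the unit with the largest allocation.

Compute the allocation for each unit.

Unit 2A: $681,040; Unit 1A: $609,540; Unit 5A: $926,990; Unit 4B: $1,015,630; Unit 3A: $1,632,690; Unit G2: $1,511,410

Totals — floor area 27,637, ownership shares 18,638.
Combined weights (25% floor area + 75% ownership shares): Unit 2A 0.1068; Unit 1A 0.0956; Unit 5A 0.1454; Unit 4B 0.1593; Unit 3A 0.2560; Unit G2 0.2370.
Pro-rata amounts: Unit 2A 681,043.45; Unit 1A 609,538.44; Unit 5A 926,990.77; Unit 4B 1,015,625.94; Unit 3A 1,632,691.37; Unit G2 1,511,410.04.
Rounded to nearest $10: Unit 2A $681,040; Unit 1A $609,540; Unit 5A $926,990; Unit 4B $1,015,630; Unit 3A $1,632,690; Unit G2 $1,511,410. Sum = $6,377,300.
No rounding difference to absorb.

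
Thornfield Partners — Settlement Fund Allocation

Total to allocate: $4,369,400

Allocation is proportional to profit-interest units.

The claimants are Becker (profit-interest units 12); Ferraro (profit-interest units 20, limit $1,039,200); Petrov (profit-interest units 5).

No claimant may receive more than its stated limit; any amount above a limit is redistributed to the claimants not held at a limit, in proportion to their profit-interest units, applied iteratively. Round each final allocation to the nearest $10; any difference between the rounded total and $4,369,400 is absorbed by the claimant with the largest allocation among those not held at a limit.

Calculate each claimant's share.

Sum of profit-interest units: 37.
Unconstrained shares: Becker 1,417,102.70; Ferraro 2,361,837.84; Petrov 590,459.46.
Held at cap: Ferraro ($1,039,200); balance $3,330,200 reallocated over remaining profit-interest units 17.
Shares after redistribution: Becker 2,350,729.41 → $2,350,730; Petrov 979,470.59 → $979,470.

Becker: $2,350,730; Ferraro: $1,039,200; Petrov: $979,470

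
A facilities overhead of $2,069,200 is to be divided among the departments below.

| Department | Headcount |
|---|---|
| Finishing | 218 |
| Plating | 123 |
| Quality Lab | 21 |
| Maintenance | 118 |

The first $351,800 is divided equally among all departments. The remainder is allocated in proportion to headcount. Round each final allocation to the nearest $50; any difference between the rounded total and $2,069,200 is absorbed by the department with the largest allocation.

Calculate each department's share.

Equal tier: $351,800 ÷ 4 = $87,950 apiece.
Remainder $1,717,400 by headcount (total 480): Finishing 779,985.83 → $780,000; Plating 440,083.75 → $440,100; Quality Lab 75,136.25 → $75,150; Maintenance 422,194.17 → $422,200.
Rounding difference −$50 on remainder applied to Finishing.
Totals: Finishing $87,950 + $779,950 = $867,900; Plating $87,950 + $440,100 = $528,050; Quality Lab $87,950 + $75,150 = $163,100; Maintenance $87,950 + $422,200 = $510,150.

Finishing: $867,900 | Plating: $528,050 | Quality Lab: $163,100 | Maintenance: $510,150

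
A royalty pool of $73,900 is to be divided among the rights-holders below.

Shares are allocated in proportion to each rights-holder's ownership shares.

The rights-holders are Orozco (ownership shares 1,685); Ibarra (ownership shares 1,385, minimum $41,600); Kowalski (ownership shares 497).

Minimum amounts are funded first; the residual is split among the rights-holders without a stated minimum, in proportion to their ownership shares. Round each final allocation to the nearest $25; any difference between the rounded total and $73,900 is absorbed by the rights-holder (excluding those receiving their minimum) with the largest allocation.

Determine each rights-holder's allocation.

Orozco: $24,950; Ibarra: $41,600; Kowalski: $7,350

Minimums first: Ibarra $41,600. Residual $32,300.
Residual split over remaining ownership shares 2,182: Orozco 24,942.94 → $24,950; Kowalski 7,357.06 → $7,350.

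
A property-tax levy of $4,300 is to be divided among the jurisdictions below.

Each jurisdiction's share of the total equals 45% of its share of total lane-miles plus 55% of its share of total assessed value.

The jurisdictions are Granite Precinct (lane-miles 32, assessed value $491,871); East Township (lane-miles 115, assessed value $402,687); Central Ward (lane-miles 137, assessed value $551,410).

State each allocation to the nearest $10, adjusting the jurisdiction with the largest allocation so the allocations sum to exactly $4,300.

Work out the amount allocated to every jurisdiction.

Totals — lane-miles 284, assessed value 1,445,968.
Composite weights (45% lane-miles + 55% assessed value): Granite Precinct 0.2378; East Township 0.3354; Central Ward 0.4268.
Unrounded shares: Granite Precinct 1,022.52; East Township 1,442.17; Central Ward 1,835.31.
At nearest $10: Granite Precinct $1,020; East Township $1,440; Central Ward $1,840. Sum = $4,300.
Rounded total matches; no reconciliation needed.

Granite Precinct: $1,020 | East Township: $1,440 | Central Ward: $1,840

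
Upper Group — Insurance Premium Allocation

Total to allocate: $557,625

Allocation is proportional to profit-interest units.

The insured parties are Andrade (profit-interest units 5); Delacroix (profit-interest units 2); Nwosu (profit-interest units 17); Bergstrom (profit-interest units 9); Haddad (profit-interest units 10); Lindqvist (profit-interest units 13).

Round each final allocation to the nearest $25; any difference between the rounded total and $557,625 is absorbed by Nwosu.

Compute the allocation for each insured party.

Total profit-interest units = 56.
Proportional shares: Andrade 5/56 × $557,625 = 49,787.95; Delacroix 2/56 × $557,625 = 19,915.18; Nwosu 17/56 × $557,625 = 169,279.02; Bergstrom 9/56 × $557,625 = 89,618.30; Haddad 10/56 × $557,625 = 99,575.89; Lindqvist 13/56 × $557,625 = 129,448.66.
After rounding ($25): Andrade $49,800; Delacroix $19,925; Nwosu $169,275; Bergstrom $89,625; Haddad $99,575; Lindqvist $129,450. Sum = $557,650.
Difference $557,625 − $557,650 = −$25 applied to Nwosu: Nwosu becomes $169,250.

Andrade: $49,800 · Delacroix: $19,925 · Nwosu: $169,250 · Bergstrom: $89,625 · Haddad: $99,575 · Lindqvist: $129,450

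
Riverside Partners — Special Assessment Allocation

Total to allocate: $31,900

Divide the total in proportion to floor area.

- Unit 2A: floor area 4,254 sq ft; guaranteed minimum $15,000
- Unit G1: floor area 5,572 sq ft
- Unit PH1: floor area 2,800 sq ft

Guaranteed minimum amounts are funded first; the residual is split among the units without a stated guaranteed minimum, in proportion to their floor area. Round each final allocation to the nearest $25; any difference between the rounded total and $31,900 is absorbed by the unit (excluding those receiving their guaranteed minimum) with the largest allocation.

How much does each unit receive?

Unit 2A: $15,000 · Unit G1: $11,250 · Unit PH1: $5,650

Guaranteed amounts: Unit 2A $15,000. Residual $16,900.
Residual split over remaining floor area 8,372: Unit G1 11,247.83 → $11,250; Unit PH1 5,652.17 → $5,650.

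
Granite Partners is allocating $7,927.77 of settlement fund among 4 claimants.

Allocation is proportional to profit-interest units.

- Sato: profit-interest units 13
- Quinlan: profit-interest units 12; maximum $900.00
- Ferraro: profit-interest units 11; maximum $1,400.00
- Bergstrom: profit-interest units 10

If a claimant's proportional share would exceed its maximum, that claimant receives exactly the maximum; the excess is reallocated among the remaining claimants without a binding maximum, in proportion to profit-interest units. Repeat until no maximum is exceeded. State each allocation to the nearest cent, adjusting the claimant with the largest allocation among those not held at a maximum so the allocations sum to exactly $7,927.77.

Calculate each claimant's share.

Sato: $3,180.91 · Quinlan: $900.00 · Ferraro: $1,400.00 · Bergstrom: $2,446.86

Total profit-interest units = 46.
Proportional shares (ignoring caps): Sato 2,240.4567; Quinlan 2,068.1139; Ferraro 1,895.7711; Bergstrom 1,723.4283.
Capped: Quinlan ($900.00), Ferraro ($1,400.00); balance $5,627.77 reallocated over remaining profit-interest units 23.
Remaining shares: Sato 3,180.9135 → $3,180.91; Bergstrom 2,446.8565 → $2,446.86.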